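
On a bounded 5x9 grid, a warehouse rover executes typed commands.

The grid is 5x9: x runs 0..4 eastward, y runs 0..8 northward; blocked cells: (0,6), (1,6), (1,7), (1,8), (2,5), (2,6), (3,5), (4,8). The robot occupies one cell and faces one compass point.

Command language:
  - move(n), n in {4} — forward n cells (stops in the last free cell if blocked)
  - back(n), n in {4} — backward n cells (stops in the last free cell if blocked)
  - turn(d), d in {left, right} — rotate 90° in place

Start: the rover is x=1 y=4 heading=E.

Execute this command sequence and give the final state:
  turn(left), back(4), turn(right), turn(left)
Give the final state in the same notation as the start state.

begin: x=1 y=4 heading=E
1. turn(left) → x=1 y=4 heading=N
2. back(4) → x=1 y=0 heading=N
3. turn(right) → x=1 y=0 heading=E
4. turn(left) → x=1 y=0 heading=N

x=1 y=0 heading=N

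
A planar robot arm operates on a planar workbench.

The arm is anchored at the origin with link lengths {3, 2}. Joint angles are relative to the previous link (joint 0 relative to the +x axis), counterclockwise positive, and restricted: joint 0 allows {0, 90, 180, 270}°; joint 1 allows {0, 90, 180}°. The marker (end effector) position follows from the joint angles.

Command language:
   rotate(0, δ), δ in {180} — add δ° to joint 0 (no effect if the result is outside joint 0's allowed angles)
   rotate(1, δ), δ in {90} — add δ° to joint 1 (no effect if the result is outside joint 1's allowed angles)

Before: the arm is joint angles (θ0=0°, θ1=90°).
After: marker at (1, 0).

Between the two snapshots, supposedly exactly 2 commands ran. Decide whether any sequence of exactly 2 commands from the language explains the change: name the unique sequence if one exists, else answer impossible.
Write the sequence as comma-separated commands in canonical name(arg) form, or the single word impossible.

start: joint angles (θ0=0°, θ1=90°)
step 1 (rotate(1, 90)): joint angles (θ0=0°, θ1=180°)
step 2 (rotate(1, 90)): joint angles (θ0=0°, θ1=180°)
all 4 alternatives checked — unique.

rotate(1, 90), rotate(1, 90)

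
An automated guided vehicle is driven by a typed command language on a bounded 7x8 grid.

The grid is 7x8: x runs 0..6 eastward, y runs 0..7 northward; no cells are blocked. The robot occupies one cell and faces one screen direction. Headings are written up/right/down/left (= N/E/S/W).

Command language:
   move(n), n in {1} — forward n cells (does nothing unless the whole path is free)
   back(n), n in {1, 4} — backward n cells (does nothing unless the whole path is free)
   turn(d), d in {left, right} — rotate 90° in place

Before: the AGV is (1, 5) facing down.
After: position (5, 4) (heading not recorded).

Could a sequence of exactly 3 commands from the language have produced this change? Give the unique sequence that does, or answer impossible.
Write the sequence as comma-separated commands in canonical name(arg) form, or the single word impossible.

move(1), turn(right), back(4)

key: order matters: swapping move(1) and back(4) lands elsewhere
start: (1, 5) facing down
t=1 move(1) ⇒ (1, 4) facing down
t=2 turn(right) ⇒ (1, 4) facing left
t=3 back(4) ⇒ (5, 4) facing left
no rival 3-sequence matches.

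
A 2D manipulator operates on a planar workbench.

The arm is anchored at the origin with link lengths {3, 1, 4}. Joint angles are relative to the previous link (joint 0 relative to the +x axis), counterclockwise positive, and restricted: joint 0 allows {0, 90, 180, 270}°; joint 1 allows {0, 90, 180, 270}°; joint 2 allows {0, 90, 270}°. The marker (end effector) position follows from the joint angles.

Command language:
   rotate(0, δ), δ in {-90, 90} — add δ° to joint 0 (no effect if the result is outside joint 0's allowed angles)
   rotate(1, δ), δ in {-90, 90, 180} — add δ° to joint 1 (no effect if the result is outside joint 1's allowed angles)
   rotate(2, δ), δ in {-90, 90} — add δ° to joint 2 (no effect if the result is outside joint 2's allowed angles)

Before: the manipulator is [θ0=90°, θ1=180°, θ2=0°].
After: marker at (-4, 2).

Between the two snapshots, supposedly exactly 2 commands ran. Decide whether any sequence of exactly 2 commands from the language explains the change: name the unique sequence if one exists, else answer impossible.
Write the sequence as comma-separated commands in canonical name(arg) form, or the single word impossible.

rotate(2, -90), rotate(2, -90)

begin: [θ0=90°, θ1=180°, θ2=0°]
t=1 rotate(2, -90) ⇒ [θ0=90°, θ1=180°, θ2=270°]
t=2 rotate(2, -90) ⇒ [θ0=90°, θ1=180°, θ2=270°]
no rival 2-sequence matches.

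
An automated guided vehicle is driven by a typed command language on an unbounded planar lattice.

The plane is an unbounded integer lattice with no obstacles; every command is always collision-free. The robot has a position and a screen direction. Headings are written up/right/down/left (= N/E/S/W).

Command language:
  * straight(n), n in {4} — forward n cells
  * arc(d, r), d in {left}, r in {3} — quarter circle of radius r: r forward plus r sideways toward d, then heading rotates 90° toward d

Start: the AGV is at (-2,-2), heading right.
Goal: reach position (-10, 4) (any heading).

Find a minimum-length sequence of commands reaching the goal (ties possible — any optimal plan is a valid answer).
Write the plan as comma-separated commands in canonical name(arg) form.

arc(left, 3), arc(left, 3), straight(4), straight(4)

initial: at (-2,-2), heading right
t=1 arc(left, 3) ⇒ at (1,1), heading up
t=2 arc(left, 3) ⇒ at (-2,4), heading left
t=3 straight(4) ⇒ at (-6,4), heading left
t=4 straight(4) ⇒ at (-10,4), heading left
nothing shorter than 4 reaches the goal.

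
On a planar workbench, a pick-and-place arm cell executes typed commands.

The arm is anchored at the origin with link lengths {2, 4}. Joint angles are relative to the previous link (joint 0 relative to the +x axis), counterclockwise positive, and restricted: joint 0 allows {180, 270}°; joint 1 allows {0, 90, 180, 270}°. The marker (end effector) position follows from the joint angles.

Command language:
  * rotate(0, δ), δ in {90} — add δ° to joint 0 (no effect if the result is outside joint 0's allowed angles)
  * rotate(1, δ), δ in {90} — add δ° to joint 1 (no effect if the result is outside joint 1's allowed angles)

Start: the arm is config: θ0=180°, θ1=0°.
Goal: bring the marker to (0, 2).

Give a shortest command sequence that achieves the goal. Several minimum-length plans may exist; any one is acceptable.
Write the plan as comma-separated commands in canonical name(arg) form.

rotate(1, 90), rotate(1, 90), rotate(0, 90)

t0: config: θ0=180°, θ1=0°
[1] after rotate(1, 90): config: θ0=180°, θ1=90°
[2] after rotate(1, 90): config: θ0=180°, θ1=180°
[3] after rotate(0, 90): config: θ0=270°, θ1=180°
minimal: 3 command(s), checked below 3.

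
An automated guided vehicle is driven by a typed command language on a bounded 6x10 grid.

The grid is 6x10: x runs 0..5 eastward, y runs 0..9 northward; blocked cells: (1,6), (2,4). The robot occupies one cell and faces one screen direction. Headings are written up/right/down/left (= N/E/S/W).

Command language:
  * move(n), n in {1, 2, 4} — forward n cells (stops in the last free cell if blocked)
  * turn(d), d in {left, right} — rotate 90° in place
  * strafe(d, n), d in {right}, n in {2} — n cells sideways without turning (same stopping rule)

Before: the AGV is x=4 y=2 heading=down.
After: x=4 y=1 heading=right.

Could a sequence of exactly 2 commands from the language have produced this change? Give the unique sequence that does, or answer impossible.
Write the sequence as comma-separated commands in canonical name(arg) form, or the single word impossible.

key: order matters: swapping move(1) and turn(left) lands elsewhere
from: x=4 y=2 heading=down
step 1 (move(1)): x=4 y=1 heading=down
step 2 (turn(left)): x=4 y=1 heading=right
no rival 2-sequence matches.

move(1), turn(left)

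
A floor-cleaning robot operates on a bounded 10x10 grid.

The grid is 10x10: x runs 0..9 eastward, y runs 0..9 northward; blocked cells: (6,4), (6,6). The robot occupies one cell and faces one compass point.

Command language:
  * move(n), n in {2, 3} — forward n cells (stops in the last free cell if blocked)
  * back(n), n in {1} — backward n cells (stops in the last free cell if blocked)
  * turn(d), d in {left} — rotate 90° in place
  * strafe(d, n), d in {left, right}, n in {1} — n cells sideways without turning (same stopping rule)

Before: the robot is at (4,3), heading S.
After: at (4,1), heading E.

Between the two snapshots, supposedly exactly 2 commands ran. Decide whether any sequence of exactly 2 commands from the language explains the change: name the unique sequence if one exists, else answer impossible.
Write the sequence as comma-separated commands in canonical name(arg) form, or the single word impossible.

move(2), turn(left)

key: cell and facing (now E) both changed — the 2 commands mix motion and turning
start: at (4,3), heading S
[1] after move(2): at (4,1), heading S
[2] after turn(left): at (4,1), heading E
no rival 2-sequence matches.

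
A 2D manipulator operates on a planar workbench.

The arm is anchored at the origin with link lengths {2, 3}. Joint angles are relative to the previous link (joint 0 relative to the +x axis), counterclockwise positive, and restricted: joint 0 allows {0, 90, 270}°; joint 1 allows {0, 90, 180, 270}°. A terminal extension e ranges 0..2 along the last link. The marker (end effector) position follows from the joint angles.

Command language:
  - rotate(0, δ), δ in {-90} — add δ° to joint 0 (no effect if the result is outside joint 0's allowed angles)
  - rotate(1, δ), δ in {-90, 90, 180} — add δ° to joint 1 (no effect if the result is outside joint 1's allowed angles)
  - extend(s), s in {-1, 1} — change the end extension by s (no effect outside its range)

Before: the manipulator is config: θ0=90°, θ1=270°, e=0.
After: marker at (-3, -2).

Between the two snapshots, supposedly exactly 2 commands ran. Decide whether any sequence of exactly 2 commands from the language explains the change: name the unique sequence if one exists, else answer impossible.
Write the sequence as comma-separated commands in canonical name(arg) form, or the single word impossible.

t0: config: θ0=90°, θ1=270°, e=0
step 1 (rotate(0, -90)): config: θ0=0°, θ1=270°, e=0
step 2 (rotate(0, -90)): config: θ0=270°, θ1=270°, e=0
all 36 alternatives checked — unique.

rotate(0, -90), rotate(0, -90)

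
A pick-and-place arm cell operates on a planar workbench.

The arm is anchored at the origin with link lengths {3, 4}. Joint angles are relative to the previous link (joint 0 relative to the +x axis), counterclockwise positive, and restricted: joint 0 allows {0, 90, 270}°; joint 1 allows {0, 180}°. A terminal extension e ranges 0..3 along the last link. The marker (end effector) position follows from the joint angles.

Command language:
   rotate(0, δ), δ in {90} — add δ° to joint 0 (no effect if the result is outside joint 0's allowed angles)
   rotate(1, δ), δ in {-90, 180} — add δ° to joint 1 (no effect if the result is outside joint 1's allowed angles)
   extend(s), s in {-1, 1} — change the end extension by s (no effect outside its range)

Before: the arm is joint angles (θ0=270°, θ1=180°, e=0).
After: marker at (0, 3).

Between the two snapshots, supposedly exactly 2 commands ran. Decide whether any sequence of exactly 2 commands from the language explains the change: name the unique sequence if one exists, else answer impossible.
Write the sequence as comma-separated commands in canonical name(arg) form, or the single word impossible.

extend(1), extend(1)

begin: joint angles (θ0=270°, θ1=180°, e=0)
[1] after extend(1): joint angles (θ0=270°, θ1=180°, e=1)
[2] after extend(1): joint angles (θ0=270°, θ1=180°, e=2)
all 25 alternatives checked — unique.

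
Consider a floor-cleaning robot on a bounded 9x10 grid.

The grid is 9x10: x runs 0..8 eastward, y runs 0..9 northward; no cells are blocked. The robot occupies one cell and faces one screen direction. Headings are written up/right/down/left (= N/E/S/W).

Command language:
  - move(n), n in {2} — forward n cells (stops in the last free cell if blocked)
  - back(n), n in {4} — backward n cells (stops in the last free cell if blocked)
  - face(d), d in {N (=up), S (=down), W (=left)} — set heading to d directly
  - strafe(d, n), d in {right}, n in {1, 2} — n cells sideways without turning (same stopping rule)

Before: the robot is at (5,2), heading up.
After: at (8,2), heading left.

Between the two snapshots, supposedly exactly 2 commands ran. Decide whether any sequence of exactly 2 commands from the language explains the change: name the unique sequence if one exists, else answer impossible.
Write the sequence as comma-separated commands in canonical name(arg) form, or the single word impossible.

face(W), back(4)

key: cell and facing (now W) both changed — the 2 commands mix motion and turning
begin: at (5,2), heading up
t=1 face(W) ⇒ at (5,2), heading left
t=2 back(4) ⇒ at (8,2), heading left
all 49 alternatives checked — unique.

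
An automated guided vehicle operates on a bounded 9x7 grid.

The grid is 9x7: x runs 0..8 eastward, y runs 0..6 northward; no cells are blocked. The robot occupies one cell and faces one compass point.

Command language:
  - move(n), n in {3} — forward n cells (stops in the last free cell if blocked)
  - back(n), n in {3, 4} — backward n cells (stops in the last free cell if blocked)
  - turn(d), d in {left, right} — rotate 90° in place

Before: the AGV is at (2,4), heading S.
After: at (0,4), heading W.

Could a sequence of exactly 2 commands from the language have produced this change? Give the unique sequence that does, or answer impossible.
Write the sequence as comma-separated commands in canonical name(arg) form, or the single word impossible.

key: order matters: swapping turn(right) and move(3) lands elsewhere
begin: at (2,4), heading S
[1] after turn(right): at (2,4), heading W
[2] after move(3): at (0,4), heading W
uniquely the one of 25 2-step routes that fits.

turn(right), move(3)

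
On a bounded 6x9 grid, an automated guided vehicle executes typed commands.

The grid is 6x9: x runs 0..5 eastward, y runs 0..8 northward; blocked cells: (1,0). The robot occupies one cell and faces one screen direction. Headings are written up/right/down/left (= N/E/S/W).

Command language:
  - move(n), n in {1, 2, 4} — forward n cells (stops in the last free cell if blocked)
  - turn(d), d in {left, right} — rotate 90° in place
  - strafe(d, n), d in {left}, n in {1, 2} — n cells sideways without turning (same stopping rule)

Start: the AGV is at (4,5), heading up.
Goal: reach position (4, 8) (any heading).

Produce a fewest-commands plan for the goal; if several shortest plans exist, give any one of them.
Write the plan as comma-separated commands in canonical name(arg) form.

from: at (4,5), heading up
1. move(4) → at (4,8), heading up
minimal: 1 command(s), checked below 1.

move(4)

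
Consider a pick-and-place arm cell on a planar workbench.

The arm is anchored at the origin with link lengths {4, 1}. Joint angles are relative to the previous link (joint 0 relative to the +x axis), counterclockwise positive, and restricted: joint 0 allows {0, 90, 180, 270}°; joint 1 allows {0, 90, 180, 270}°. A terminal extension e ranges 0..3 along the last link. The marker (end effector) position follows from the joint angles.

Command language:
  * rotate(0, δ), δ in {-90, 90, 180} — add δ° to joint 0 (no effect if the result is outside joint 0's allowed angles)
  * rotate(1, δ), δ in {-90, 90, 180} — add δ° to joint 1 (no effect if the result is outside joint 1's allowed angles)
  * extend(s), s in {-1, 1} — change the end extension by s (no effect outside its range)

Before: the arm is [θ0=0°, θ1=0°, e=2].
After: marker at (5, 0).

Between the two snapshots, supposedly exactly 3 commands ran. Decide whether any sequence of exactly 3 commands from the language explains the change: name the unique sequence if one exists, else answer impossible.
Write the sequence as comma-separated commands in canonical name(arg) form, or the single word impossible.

extend(-1), extend(-1), extend(-1)

initial: [θ0=0°, θ1=0°, e=2]
1. extend(-1) → [θ0=0°, θ1=0°, e=1]
2. extend(-1) → [θ0=0°, θ1=0°, e=0]
3. extend(-1) → [θ0=0°, θ1=0°, e=0]
no rival 3-sequence matches.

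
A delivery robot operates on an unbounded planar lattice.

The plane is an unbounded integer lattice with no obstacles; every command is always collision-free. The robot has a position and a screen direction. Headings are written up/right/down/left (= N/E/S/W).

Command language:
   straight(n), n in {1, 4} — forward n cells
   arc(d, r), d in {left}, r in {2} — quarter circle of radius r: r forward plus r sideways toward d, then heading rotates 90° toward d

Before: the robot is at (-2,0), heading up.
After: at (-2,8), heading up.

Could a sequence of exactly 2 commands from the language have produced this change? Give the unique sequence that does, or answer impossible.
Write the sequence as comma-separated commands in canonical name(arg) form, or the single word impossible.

key: still facing N at the end — nothing in the sequence rotates
from: at (-2,0), heading up
1. straight(4) → at (-2,4), heading up
2. straight(4) → at (-2,8), heading up
all 9 alternatives checked — unique.

straight(4), straight(4)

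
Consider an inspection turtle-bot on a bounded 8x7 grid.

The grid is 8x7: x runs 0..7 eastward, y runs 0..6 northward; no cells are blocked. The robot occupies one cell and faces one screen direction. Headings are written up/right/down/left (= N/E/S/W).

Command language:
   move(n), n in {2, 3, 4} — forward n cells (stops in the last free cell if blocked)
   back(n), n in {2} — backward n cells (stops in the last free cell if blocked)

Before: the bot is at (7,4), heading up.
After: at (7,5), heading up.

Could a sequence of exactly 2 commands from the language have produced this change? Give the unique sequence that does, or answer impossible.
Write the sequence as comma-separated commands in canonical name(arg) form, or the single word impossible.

back(2), move(3)

key: running move(3) before back(2) would end elsewhere — order is forced
start: at (7,4), heading up
1. back(2) → at (7,2), heading up
2. move(3) → at (7,5), heading up
all 16 alternatives checked — unique.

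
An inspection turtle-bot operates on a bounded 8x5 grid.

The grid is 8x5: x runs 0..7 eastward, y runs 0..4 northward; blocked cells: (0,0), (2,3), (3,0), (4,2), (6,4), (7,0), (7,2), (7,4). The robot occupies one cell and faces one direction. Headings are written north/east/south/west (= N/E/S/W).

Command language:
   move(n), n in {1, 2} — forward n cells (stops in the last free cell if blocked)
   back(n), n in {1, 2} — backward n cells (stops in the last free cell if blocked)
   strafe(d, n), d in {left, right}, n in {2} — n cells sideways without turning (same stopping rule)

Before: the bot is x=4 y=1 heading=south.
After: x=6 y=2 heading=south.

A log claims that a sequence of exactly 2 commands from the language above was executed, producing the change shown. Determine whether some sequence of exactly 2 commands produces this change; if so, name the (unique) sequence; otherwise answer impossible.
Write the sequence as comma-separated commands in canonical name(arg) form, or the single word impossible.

strafe(left, 2), back(1)

key: heading stays S — no command in the sequence turns
begin: x=4 y=1 heading=south
t=1 strafe(left, 2) ⇒ x=6 y=1 heading=south
t=2 back(1) ⇒ x=6 y=2 heading=south
uniquely the one of 36 2-step routes that fits.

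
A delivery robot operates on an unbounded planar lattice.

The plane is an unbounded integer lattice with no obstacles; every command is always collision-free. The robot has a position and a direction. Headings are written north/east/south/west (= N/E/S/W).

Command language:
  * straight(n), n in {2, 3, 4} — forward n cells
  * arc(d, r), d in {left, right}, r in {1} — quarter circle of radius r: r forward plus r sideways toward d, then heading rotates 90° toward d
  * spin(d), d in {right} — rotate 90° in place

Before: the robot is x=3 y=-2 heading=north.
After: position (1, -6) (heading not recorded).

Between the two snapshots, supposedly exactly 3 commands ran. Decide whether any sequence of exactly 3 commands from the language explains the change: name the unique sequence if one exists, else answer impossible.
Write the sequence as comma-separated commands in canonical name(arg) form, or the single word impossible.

key: order matters: swapping arc(left, 1) and straight(4) lands elsewhere
begin: x=3 y=-2 heading=north
t=1 arc(left, 1) ⇒ x=2 y=-1 heading=west
t=2 arc(left, 1) ⇒ x=1 y=-2 heading=south
t=3 straight(4) ⇒ x=1 y=-6 heading=south
no rival 3-sequence matches.

arc(left, 1), arc(left, 1), straight(4)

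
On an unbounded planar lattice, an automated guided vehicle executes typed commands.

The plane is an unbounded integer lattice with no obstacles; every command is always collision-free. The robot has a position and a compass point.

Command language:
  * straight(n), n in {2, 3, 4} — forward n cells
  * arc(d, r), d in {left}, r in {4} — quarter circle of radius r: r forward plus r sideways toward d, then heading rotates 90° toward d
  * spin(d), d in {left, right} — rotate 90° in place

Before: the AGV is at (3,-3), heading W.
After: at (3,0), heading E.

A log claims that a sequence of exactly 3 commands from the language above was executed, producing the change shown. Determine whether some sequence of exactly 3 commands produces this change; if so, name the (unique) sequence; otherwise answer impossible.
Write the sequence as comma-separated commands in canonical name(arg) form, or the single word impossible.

spin(right), straight(3), spin(right)

key: position moved to (3,0) AND the heading swung to E — translation plus rotation needed
start: at (3,-3), heading W
1. spin(right) → at (3,-3), heading N
2. straight(3) → at (3,0), heading N
3. spin(right) → at (3,0), heading E
uniquely the one of 216 3-step routes that fits.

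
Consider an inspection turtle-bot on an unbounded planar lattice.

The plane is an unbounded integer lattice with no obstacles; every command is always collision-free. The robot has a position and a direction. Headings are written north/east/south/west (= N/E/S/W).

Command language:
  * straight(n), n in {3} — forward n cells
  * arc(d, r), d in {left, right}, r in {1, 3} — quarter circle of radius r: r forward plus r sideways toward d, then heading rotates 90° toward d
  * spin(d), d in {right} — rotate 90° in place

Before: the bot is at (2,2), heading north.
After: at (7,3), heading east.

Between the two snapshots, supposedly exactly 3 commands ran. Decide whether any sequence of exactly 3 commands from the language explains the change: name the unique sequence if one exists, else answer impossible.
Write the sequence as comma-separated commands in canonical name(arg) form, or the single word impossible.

arc(right, 3), arc(right, 1), arc(left, 1)

key: position moved to (7,3) AND the heading swung to E — translation plus rotation needed
begin: at (2,2), heading north
1. arc(right, 3) → at (5,5), heading east
2. arc(right, 1) → at (6,4), heading south
3. arc(left, 1) → at (7,3), heading east
no other 3-command option fits: unique.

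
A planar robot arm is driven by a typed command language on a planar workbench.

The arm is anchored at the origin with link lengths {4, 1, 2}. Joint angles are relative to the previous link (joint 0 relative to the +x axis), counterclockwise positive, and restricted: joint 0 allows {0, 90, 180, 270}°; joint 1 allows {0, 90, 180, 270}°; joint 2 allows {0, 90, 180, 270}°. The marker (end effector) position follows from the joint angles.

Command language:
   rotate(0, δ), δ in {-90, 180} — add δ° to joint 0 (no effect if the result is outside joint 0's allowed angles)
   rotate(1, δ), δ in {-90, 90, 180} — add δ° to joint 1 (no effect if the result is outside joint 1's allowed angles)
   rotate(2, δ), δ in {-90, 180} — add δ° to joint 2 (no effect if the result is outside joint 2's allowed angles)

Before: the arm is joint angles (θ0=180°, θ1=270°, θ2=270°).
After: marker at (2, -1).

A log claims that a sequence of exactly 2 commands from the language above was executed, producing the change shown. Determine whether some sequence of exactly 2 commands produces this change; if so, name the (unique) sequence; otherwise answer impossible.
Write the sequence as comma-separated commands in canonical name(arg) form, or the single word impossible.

rotate(0, -90), rotate(0, -90)

t0: joint angles (θ0=180°, θ1=270°, θ2=270°)
[1] after rotate(0, -90): joint angles (θ0=90°, θ1=270°, θ2=270°)
[2] after rotate(0, -90): joint angles (θ0=0°, θ1=270°, θ2=270°)
uniquely the one of 49 2-step routes that fits.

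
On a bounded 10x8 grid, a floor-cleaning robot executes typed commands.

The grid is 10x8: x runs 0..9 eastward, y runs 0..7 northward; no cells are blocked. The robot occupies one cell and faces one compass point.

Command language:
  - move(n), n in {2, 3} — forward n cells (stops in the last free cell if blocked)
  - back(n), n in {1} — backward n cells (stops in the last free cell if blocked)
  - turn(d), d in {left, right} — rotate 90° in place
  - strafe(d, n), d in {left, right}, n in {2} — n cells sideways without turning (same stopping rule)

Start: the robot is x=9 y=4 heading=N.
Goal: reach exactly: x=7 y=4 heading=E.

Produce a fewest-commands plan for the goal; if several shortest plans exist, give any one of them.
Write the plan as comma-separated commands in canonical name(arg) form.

strafe(left, 2), turn(right)

from: x=9 y=4 heading=N
[1] after strafe(left, 2): x=7 y=4 heading=N
[2] after turn(right): x=7 y=4 heading=E
nothing shorter than 2 reaches the goal.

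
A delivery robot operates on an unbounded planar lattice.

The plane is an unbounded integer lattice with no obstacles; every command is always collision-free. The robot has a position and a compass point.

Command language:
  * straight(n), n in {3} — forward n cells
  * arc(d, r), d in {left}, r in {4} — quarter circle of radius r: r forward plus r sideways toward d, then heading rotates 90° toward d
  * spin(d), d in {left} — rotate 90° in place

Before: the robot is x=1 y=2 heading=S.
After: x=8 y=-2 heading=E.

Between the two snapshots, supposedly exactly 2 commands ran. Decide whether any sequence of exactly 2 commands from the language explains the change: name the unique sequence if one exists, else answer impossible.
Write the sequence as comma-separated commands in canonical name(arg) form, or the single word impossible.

arc(left, 4), straight(3)

key: cell and facing (now E) both changed — the 2 commands mix motion and turning
start: x=1 y=2 heading=S
step 1 (arc(left, 4)): x=5 y=-2 heading=E
step 2 (straight(3)): x=8 y=-2 heading=E
all 9 alternatives checked — unique.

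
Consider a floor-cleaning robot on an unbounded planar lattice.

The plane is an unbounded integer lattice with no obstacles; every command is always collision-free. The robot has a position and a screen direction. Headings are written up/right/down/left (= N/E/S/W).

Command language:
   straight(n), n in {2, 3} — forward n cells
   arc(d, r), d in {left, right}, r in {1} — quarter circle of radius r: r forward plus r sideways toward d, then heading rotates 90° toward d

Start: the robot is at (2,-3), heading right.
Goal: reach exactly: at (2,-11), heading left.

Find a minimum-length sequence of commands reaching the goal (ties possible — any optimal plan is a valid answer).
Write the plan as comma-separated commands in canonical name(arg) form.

arc(right, 1), straight(3), straight(3), arc(right, 1)

begin: at (2,-3), heading right
1. arc(right, 1) → at (3,-4), heading down
2. straight(3) → at (3,-7), heading down
3. straight(3) → at (3,-10), heading down
4. arc(right, 1) → at (2,-11), heading left
nothing shorter than 4 reaches the goal.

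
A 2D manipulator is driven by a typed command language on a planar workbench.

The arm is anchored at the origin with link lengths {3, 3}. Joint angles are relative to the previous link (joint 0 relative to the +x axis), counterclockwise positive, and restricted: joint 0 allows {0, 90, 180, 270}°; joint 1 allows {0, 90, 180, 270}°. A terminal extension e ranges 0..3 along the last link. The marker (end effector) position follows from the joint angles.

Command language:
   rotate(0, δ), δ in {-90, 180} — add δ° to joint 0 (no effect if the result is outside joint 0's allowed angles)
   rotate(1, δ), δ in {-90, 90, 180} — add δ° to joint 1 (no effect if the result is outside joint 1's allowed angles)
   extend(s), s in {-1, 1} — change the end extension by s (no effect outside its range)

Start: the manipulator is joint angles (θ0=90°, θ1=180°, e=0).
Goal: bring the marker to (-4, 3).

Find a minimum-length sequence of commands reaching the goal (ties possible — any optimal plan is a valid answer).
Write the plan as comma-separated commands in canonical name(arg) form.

rotate(1, -90), extend(1)

from: joint angles (θ0=90°, θ1=180°, e=0)
1. rotate(1, -90) → joint angles (θ0=90°, θ1=90°, e=0)
2. extend(1) → joint angles (θ0=90°, θ1=90°, e=1)
minimal: 2 command(s), checked below 2.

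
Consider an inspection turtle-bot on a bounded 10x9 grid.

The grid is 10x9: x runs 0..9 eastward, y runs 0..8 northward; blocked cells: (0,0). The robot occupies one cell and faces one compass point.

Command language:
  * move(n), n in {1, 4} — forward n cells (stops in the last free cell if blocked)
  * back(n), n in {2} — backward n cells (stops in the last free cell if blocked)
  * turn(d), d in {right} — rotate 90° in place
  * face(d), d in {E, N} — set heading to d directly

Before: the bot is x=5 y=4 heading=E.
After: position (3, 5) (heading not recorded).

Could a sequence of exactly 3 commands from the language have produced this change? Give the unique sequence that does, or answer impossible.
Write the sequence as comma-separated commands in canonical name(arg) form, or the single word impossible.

back(2), face(N), move(1)

key: running move(1) before back(2) would end elsewhere — order is forced
from: x=5 y=4 heading=E
t=1 back(2) ⇒ x=3 y=4 heading=E
t=2 face(N) ⇒ x=3 y=4 heading=N
t=3 move(1) ⇒ x=3 y=5 heading=N
uniquely the one of 216 3-step routes that fits.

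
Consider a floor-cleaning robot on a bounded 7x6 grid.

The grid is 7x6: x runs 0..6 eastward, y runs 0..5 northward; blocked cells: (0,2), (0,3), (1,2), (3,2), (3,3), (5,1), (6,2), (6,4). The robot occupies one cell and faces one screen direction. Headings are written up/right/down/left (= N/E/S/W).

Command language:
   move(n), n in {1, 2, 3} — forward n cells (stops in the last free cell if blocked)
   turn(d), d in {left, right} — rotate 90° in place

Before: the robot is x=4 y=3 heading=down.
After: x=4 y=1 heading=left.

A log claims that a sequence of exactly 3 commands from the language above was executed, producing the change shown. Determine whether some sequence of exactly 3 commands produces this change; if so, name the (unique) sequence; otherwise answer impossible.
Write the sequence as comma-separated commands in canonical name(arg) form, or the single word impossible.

move(1), move(1), turn(right)

key: cell and facing (now W) both changed — the 3 commands mix motion and turning
begin: x=4 y=3 heading=down
t=1 move(1) ⇒ x=4 y=2 heading=down
t=2 move(1) ⇒ x=4 y=1 heading=down
t=3 turn(right) ⇒ x=4 y=1 heading=left
uniquely the one of 125 3-step routes that fits.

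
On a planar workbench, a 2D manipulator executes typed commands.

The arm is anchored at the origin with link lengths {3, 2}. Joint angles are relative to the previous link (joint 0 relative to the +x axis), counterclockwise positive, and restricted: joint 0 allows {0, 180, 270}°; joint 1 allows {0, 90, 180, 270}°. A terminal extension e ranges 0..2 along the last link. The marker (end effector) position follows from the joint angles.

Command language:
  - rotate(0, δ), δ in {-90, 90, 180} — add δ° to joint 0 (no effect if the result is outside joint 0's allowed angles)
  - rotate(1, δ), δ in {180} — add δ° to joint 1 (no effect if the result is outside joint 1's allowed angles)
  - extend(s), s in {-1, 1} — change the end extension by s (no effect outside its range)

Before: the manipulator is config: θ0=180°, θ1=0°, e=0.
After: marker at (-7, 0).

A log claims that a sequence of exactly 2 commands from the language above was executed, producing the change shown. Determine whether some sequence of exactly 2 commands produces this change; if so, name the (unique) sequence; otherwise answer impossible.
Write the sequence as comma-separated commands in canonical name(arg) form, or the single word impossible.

extend(1), extend(1)

begin: config: θ0=180°, θ1=0°, e=0
1. extend(1) → config: θ0=180°, θ1=0°, e=1
2. extend(1) → config: θ0=180°, θ1=0°, e=2
no rival 2-sequence matches.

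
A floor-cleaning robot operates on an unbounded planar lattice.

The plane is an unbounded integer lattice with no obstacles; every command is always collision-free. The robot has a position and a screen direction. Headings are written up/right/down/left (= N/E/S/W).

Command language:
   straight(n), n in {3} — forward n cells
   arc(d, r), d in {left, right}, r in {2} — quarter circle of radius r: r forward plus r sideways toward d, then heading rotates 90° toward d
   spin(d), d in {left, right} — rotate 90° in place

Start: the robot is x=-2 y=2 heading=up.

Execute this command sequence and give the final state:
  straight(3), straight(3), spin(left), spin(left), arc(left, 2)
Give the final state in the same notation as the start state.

x=0 y=6 heading=right

initial: x=-2 y=2 heading=up
[1] after straight(3): x=-2 y=5 heading=up
[2] after straight(3): x=-2 y=8 heading=up
[3] after spin(left): x=-2 y=8 heading=left
[4] after spin(left): x=-2 y=8 heading=down
[5] after arc(left, 2): x=0 y=6 heading=right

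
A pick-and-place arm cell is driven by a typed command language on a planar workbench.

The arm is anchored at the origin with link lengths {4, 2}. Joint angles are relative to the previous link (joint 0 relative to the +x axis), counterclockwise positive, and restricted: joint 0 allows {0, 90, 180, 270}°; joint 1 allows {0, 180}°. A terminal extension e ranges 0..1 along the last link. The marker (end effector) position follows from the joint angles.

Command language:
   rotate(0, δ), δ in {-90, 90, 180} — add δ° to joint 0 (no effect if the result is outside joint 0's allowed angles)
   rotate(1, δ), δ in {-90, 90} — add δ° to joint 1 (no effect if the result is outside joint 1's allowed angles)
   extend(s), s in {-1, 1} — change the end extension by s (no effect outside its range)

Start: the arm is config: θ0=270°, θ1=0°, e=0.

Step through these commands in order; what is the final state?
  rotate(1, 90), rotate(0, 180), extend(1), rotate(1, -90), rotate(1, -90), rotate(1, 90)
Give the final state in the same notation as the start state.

config: θ0=90°, θ1=0°, e=1

t0: config: θ0=270°, θ1=0°, e=0
1. rotate(1, 90) → config: θ0=270°, θ1=0°, e=0
2. rotate(0, 180) → config: θ0=90°, θ1=0°, e=0
3. extend(1) → config: θ0=90°, θ1=0°, e=1
4. rotate(1, -90) → config: θ0=90°, θ1=0°, e=1
5. rotate(1, -90) → config: θ0=90°, θ1=0°, e=1
6. rotate(1, 90) → config: θ0=90°, θ1=0°, e=1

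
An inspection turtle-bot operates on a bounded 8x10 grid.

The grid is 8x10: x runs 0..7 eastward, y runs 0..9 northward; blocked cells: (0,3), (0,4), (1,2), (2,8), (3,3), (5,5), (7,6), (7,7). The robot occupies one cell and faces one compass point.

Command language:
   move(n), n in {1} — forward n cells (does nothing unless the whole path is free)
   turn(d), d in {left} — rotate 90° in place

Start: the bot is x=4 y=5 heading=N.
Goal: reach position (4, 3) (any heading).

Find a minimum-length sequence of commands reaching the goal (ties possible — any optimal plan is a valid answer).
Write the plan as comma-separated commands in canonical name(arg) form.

turn(left), turn(left), move(1), move(1)

from: x=4 y=5 heading=N
1. turn(left) → x=4 y=5 heading=W
2. turn(left) → x=4 y=5 heading=S
3. move(1) → x=4 y=4 heading=S
4. move(1) → x=4 y=3 heading=S
minimal: 4 command(s), checked below 4.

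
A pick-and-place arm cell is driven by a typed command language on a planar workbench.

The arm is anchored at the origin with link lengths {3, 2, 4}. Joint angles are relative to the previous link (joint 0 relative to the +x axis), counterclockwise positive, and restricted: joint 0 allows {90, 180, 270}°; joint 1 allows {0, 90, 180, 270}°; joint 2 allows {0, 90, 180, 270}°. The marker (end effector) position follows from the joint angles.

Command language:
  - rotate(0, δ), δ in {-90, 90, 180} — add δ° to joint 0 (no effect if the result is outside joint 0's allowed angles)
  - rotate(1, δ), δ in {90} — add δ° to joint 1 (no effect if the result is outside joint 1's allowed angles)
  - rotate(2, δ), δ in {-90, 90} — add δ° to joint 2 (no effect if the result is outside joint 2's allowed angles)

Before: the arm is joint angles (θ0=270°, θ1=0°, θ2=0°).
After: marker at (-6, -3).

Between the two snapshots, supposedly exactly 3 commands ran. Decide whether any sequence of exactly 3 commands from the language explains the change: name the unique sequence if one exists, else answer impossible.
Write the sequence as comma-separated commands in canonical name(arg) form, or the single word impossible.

from: joint angles (θ0=270°, θ1=0°, θ2=0°)
[1] after rotate(1, 90): joint angles (θ0=270°, θ1=90°, θ2=0°)
[2] after rotate(1, 90): joint angles (θ0=270°, θ1=180°, θ2=0°)
[3] after rotate(1, 90): joint angles (θ0=270°, θ1=270°, θ2=0°)
uniquely the one of 216 3-step routes that fits.

rotate(1, 90), rotate(1, 90), rotate(1, 90)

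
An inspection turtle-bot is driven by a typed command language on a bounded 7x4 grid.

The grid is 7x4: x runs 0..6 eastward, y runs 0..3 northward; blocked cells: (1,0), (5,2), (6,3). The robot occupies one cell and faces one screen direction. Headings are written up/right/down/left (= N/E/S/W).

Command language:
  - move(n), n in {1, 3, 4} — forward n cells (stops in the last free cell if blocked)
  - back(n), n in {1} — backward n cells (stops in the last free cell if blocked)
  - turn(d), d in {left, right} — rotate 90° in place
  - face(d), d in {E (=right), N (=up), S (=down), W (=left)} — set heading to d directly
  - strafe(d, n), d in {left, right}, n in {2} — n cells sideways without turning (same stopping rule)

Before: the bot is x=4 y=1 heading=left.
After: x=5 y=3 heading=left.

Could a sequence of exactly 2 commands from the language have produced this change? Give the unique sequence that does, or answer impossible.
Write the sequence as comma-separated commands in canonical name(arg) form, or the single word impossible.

key: still facing W at the end — nothing in the sequence rotates
from: x=4 y=1 heading=left
[1] after strafe(right, 2): x=4 y=3 heading=left
[2] after back(1): x=5 y=3 heading=left
no rival 2-sequence matches.

strafe(right, 2), back(1)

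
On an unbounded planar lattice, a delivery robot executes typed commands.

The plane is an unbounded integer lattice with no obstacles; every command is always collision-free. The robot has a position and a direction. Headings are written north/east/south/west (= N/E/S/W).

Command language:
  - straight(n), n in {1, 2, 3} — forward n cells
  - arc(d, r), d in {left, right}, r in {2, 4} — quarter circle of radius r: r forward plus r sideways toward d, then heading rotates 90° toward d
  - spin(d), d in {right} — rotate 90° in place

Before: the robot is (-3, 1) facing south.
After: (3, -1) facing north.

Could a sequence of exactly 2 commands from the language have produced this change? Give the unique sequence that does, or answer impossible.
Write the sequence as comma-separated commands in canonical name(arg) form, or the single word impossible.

key: position moved to (3,-1) AND the heading swung to N — translation plus rotation needed
start: (-3, 1) facing south
1. arc(left, 4) → (1, -3) facing east
2. arc(left, 2) → (3, -1) facing north
uniquely the one of 64 2-step routes that fits.

arc(left, 4), arc(left, 2)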